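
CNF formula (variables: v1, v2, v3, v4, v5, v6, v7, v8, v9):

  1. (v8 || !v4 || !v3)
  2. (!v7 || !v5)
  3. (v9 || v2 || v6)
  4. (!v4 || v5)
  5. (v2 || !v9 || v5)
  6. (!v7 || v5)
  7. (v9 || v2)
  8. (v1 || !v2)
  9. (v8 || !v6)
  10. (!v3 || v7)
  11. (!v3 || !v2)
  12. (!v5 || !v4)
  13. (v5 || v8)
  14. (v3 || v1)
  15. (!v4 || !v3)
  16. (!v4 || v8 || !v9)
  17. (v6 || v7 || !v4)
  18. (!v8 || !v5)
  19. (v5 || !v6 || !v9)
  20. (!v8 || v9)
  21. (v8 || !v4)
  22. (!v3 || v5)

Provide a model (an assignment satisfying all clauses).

v1=True, v2=True, v3=False, v4=False, v5=True, v6=False, v7=False, v8=False, v9=True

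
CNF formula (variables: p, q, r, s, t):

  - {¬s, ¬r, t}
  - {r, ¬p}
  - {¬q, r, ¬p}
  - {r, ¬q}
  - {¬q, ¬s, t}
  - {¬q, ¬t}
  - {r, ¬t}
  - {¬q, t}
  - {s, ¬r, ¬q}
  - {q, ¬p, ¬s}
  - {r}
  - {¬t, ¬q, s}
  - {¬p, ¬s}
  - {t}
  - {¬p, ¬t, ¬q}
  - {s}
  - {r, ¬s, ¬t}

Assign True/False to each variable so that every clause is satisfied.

p = F, q = F, r = T, s = T, t = T

(r) is a unit clause, so r = True.
(t) is a unit clause, so t = True.
(¬q) is a unit clause, so q = False.
Unit propagation: (s) forces s = True.
Unit propagation: (¬p) forces p = False.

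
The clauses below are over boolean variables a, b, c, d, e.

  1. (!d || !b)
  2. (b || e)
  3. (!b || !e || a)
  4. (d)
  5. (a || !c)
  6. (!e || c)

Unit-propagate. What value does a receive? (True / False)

True

(d) stands alone — d = True.
(!b || !d) with d = True leaves only !b, so b = False.
(e || b) with b = False leaves only e, so e = True.
In (!e || c), !e is now false; c must hold, so c = True.
(!c || a) with c = True leaves only a, so a = True.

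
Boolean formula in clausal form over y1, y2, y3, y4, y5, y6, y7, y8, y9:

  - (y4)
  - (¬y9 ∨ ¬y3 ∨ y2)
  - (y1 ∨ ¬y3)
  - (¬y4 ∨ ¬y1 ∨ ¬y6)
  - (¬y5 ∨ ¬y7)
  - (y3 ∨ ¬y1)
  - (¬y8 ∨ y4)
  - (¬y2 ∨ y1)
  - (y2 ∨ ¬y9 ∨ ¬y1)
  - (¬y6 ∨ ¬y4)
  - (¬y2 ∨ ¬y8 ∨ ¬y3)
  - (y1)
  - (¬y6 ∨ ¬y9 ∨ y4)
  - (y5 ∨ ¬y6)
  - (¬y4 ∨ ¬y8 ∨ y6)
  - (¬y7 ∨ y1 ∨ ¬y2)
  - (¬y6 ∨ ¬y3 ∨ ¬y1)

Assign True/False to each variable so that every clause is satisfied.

y1=T  y2=T  y3=T  y4=T  y5=T  y6=F  y7=F  y8=F  y9=F

The clause (y4) is unit: y4 must be True.
Unit propagation: (¬y6) forces y6 = False.
(y1) is a unit clause, so y1 = True.
The clause (y3) is unit: y3 must be True.
Unit propagation: (¬y8) forces y8 = False.
Pure literal: y2 appears only positively; assign y2 = True.
Pure literal: y7 appears only negated; assign y7 = False.
y5, y9 are now unconstrained; take y5 = True, y9 = False.
Every clause has at least one true literal under this assignment.
Check each clause:
  1. (y4) — y4 is true.
  2. (¬y3 ∨ ¬y9 ∨ y2) — y2 is true.
  3. (y1 ∨ ¬y3) — y1 is true.
  4. (¬y4 ∨ ¬y6 ∨ ¬y1) — ¬y6 is true.
  5. (¬y7 ∨ ¬y5) — ¬y7 is true.
  6. (¬y1 ∨ y3) — y3 is true.
  7. (¬y8 ∨ y4) — ¬y8 is true.
  8. (¬y2 ∨ y1) — y1 is true.
  9. (¬y9 ∨ ¬y1 ∨ y2) — y2 is true.
  10. (¬y6 ∨ ¬y4) — ¬y6 is true.
  11. (¬y8 ∨ ¬y2 ∨ ¬y3) — ¬y8 is true.
  12. (y1) — y1 is true.
  13. (¬y6 ∨ y4 ∨ ¬y9) — ¬y6 is true.
  14. (y5 ∨ ¬y6) — ¬y6 is true.
  15. (¬y8 ∨ y6 ∨ ¬y4) — ¬y8 is true.
  16. (y1 ∨ ¬y7 ∨ ¬y2) — y1 is true.
  17. (¬y1 ∨ ¬y6 ∨ ¬y3) — ¬y6 is true.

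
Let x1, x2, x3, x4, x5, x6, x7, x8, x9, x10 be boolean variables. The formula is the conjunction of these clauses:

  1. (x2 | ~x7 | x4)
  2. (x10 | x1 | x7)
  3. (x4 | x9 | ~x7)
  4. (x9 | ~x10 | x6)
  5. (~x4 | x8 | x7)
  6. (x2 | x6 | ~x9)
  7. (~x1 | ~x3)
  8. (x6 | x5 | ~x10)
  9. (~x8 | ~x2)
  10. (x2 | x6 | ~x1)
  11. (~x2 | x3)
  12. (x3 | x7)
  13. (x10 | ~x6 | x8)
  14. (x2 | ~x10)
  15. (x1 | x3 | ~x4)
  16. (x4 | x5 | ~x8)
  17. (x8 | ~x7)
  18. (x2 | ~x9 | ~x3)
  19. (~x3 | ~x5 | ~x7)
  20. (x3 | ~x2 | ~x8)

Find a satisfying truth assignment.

x1 = T, x2 = F, x3 = F, x4 = T, x5 = T, x6 = T, x7 = T, x8 = T, x9 = T, x10 = F

Try x1 = True.
  then x3 is forced to False.
  then x2 is forced to False.
  then x6 is forced to True.
  then x7 is forced to True.
  then x4 is forced to True.
  then x10 is forced to False.
  then x8 is forced to True.
x5, x9 are now unconstrained; take x5 = True, x9 = True.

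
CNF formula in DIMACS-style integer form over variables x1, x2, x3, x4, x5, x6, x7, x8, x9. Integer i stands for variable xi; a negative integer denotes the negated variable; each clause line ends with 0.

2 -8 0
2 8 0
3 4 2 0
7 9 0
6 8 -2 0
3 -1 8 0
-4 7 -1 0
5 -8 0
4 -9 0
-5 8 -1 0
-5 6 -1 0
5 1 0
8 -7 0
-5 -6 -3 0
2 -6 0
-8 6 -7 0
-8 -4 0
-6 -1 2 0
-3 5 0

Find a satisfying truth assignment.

x1=F, x2=T, x3=F, x4=T, x5=T, x6=T, x7=F, x8=F, x9=T

Set x1 = False and propagate.
  then x5 is forced to True.
For the remaining variables, x2 = True, x3 = False, x4 = True, x6 = True, x7 = False, x8 = False, x9 = True works.
Every clause has at least one true literal under this assignment.
Check each clause:
  1. (NOT x8 OR x2) — NOT x8 is true.
  2. (x2 OR x8) — x2 is true.
  3. (x2 OR x3 OR x4) — x2 is true.
  4. (x7 OR x9) — x9 is true.
  5. (x6 OR NOT x2 OR x8) — x6 is true.
  6. (x8 OR x3 OR NOT x1) — NOT x1 is true.
  7. (x7 OR NOT x1 OR NOT x4) — NOT x1 is true.
  8. (NOT x8 OR x5) — NOT x8 is true.
  9. (NOT x9 OR x4) — x4 is true.
  10. (NOT x5 OR NOT x1 OR x8) — NOT x1 is true.
  11. (x6 OR NOT x1 OR NOT x5) — NOT x1 is true.
  12. (x5 OR x1) — x5 is true.
  13. (NOT x7 OR x8) — NOT x7 is true.
  14. (NOT x6 OR NOT x5 OR NOT x3) — NOT x3 is true.
  15. (x2 OR NOT x6) — x2 is true.
  16. (NOT x8 OR NOT x7 OR x6) — NOT x8 is true.
  17. (NOT x8 OR NOT x4) — NOT x8 is true.
  18. (NOT x1 OR x2 OR NOT x6) — x2 is true.
  19. (x5 OR NOT x3) — x5 is true.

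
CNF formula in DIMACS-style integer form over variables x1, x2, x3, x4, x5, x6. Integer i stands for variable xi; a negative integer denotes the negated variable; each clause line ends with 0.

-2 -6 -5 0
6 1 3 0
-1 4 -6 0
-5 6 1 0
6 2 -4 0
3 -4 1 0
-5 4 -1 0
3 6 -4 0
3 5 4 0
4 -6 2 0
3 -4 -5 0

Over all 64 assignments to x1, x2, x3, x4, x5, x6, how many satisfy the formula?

16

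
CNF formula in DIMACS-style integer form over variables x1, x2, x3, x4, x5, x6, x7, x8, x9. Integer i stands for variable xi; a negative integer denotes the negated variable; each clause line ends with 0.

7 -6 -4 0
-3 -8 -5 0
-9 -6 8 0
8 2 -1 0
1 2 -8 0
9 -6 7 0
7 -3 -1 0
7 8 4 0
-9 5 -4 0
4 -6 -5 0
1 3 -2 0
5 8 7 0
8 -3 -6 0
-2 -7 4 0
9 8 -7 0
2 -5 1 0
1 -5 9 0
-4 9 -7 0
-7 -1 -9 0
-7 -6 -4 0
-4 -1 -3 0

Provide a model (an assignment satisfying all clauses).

x1=T, x2=F, x3=F, x4=F, x5=T, x6=F, x7=T, x8=T, x9=F

Check each clause:
  1. (~x6 \/ ~x4 \/ x7) — ~x6 is true.
  2. (~x8 \/ ~x3 \/ ~x5) — ~x3 is true.
  3. (~x9 \/ x8 \/ ~x6) — x8 is true.
  4. (x8 \/ x2 \/ ~x1) — x8 is true.
  5. (x1 \/ ~x8 \/ x2) — x1 is true.
  6. (~x6 \/ x9 \/ x7) — ~x6 is true.
  7. (~x3 \/ ~x1 \/ x7) — ~x3 is true.
  8. (x8 \/ x4 \/ x7) — x8 is true.
  9. (x5 \/ ~x9 \/ ~x4) — ~x4 is true.
  10. (~x5 \/ x4 \/ ~x6) — ~x6 is true.
  11. (~x2 \/ x3 \/ x1) — x1 is true.
  12. (x7 \/ x5 \/ x8) — x8 is true.
  13. (x8 \/ ~x3 \/ ~x6) — x8 is true.
  14. (x4 \/ ~x7 \/ ~x2) — ~x2 is true.
  15. (~x7 \/ x8 \/ x9) — x8 is true.
  16. (x1 \/ ~x5 \/ x2) — x1 is true.
  17. (x1 \/ x9 \/ ~x5) — x1 is true.
  18. (~x7 \/ x9 \/ ~x4) — ~x4 is true.
  19. (~x1 \/ ~x7 \/ ~x9) — ~x9 is true.
  20. (~x6 \/ ~x7 \/ ~x4) — ~x6 is true.
  21. (~x3 \/ ~x1 \/ ~x4) — ~x4 is true.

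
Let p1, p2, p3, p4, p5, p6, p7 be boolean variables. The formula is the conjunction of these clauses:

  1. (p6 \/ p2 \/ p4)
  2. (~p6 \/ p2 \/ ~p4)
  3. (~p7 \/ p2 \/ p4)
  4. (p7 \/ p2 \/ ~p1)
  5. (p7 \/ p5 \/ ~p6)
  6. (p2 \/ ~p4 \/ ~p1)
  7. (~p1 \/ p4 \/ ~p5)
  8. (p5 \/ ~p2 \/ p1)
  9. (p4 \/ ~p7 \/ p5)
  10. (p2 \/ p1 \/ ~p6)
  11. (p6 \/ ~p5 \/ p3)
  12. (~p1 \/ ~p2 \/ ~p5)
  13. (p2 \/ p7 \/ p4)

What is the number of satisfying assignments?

26

Case analysis on p2 and p4:
  p2=T, p4=T: 12 of the 32 assignments to (p1,p3,p5,p6,p7) work.
  p2=T, p4=F: 8 of the 32 assignments to (p1,p3,p5,p6,p7) work.
  p2=F, p4=T: p7 free; 3 ways for (p1,p3,p5,p6) × 2^1 = 6.
  p2=F, p4=F: a clause becomes empty — 0.
Total: 12 + 8 + 6 + 0 = 26.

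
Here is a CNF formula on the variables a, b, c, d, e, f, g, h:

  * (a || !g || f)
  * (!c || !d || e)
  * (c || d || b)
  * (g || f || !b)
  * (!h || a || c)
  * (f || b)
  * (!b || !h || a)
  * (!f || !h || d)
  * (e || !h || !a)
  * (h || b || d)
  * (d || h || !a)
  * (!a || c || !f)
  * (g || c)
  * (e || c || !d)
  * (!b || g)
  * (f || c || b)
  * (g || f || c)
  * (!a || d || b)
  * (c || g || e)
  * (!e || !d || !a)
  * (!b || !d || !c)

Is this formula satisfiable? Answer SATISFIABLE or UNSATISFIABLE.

Branch on a: take a = False.
Set b = False and propagate.
  then f is forced to True.
Try c = False.
  then d is forced to True.
  then h is forced to False.
  then g is forced to True.
  then e is forced to True.
So a=F, b=F, c=F, d=T, e=T, f=T, g=T, h=F is a satisfying assignment.

SATISFIABLE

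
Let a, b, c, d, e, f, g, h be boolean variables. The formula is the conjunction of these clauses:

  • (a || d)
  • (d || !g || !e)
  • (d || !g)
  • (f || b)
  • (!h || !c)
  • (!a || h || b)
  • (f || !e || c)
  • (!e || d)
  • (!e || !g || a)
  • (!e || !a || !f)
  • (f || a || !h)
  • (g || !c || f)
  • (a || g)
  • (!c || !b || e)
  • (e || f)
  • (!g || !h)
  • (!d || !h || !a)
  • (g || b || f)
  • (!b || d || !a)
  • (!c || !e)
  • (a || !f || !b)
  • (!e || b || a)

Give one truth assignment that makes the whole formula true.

Try a = True.
For the remaining variables, b = False, c = False, d = False, e = False, f = True, g = False, h = True works.
Every clause has at least one true literal under this assignment.

a=T, b=F, c=F, d=F, e=F, f=T, g=F, h=T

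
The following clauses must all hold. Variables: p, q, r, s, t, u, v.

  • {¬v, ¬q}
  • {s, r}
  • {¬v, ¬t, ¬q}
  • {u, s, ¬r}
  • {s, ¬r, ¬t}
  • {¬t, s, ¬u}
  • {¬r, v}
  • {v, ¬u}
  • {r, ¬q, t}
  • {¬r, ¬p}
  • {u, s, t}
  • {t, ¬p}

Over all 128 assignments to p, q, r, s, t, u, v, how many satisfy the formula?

Case analysis on r and t:
  r=1, t=1: remaining (p,q,s,u,v) ∈ {(0,0,1,0,1); (0,0,1,1,1)} — 2.
  r=1, t=0: remaining (p,q,s,u,v) ∈ {(0,0,0,1,1); (0,0,1,0,1); (0,0,1,1,1)} — 3.
  r=0, t=1: p free; 4 ways for (q,s,u,v) × 2^1 = 8.
  r=0, t=0: remaining (p,q,s,u,v) ∈ {(0,0,1,0,0); (0,0,1,0,1); (0,0,1,1,1)} — 3.
Total: 2 + 3 + 8 + 3 = 16.

16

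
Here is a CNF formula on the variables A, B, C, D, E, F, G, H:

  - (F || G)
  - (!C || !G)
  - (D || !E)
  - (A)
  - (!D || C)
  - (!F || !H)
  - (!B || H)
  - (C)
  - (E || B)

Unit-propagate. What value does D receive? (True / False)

True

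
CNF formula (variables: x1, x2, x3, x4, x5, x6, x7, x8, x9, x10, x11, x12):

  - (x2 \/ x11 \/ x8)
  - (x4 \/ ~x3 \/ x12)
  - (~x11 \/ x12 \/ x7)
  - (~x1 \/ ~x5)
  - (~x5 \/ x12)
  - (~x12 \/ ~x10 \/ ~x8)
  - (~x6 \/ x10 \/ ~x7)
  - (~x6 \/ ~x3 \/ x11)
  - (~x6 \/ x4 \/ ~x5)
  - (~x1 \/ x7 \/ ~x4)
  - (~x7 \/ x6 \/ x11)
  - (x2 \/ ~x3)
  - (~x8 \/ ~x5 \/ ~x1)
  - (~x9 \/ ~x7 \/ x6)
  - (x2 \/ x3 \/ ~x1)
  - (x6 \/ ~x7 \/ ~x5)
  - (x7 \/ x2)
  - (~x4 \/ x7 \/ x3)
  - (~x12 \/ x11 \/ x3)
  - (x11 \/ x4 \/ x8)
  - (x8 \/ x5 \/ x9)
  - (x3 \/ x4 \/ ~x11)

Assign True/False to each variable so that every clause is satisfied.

x1=False, x2=True, x3=True, x4=False, x5=False, x6=False, x7=True, x8=True, x9=False, x10=False, x11=True, x12=True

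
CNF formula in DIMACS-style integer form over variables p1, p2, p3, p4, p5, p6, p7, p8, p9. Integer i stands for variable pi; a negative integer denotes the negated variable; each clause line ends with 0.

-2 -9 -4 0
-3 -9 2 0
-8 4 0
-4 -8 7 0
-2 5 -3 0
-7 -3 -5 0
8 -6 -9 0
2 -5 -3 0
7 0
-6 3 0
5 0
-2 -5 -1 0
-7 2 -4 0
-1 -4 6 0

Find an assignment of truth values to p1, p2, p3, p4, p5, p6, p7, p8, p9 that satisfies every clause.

p1=0, p2=1, p3=0, p4=1, p5=1, p6=0, p7=1, p8=1, p9=0

The clause (p7) is unit: p7 must be True.
(p5) is a unit clause, so p5 = True.
The clause (~p3) is unit: p3 must be False.
(~p6) is a unit clause, so p6 = False.
p1 occurs only negated in the remaining clauses — set p1 = False.
p9 occurs only negated in the remaining clauses — set p9 = False.
Branch on p2: take p2 = True.
Set p4 = True and propagate.
p8 is now unconstrained; take p8 = True.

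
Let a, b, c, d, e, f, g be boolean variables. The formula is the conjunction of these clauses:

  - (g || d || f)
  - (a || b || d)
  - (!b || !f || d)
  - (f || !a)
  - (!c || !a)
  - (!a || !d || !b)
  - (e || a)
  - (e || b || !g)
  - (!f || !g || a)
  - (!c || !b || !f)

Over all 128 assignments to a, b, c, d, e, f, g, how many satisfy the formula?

19

Split on a, then b.
  a=T, b=T: a clause becomes empty — 0.
  a=T, b=F: d free; 3 ways for (c,e,f,g) × 2^1 = 6.
  a=F, b=T: 7 of the 32 assignments to (c,d,e,f,g) work.
  a=F, b=F: c free; 3 ways for (d,e,f,g) × 2^1 = 6.
Total: 0 + 6 + 7 + 6 = 19.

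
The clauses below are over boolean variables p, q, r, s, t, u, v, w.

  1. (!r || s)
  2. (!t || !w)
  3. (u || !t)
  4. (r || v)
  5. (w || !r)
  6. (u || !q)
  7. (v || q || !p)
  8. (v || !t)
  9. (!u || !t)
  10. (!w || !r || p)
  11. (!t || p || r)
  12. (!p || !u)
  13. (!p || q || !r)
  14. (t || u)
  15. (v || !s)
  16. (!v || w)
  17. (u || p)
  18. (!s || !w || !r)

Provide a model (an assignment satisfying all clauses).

p=0  q=1  r=0  s=0  t=0  u=1  v=1  w=1

Check each clause:
  1. (!r || s) — !r is true.
  2. (!t || !w) — !t is true.
  3. (u || !t) — !t is true.
  4. (v || r) — v is true.
  5. (!r || w) — w is true.
  6. (u || !q) — u is true.
  7. (q || v || !p) — q is true.
  8. (!t || v) — !t is true.
  9. (!u || !t) — !t is true.
  10. (p || !r || !w) — !r is true.
  11. (r || p || !t) — !t is true.
  12. (!p || !u) — !p is true.
  13. (!r || q || !p) — q is true.
  14. (u || t) — u is true.
  15. (v || !s) — !s is true.
  16. (!v || w) — w is true.
  17. (u || p) — u is true.
  18. (!r || !s || !w) — !s is true.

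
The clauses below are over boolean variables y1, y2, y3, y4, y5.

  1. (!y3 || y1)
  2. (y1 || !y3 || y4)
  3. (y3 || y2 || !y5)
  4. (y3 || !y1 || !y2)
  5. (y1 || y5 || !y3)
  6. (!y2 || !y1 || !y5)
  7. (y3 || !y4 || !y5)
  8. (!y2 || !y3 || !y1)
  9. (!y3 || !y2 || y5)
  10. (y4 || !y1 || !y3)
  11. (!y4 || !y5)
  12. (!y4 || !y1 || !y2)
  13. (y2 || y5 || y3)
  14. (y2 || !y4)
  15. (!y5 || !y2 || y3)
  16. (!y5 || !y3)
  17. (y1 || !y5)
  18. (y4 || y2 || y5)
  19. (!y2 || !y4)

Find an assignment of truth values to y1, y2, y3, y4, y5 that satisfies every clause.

y1 = False  y2 = True  y3 = False  y4 = False  y5 = False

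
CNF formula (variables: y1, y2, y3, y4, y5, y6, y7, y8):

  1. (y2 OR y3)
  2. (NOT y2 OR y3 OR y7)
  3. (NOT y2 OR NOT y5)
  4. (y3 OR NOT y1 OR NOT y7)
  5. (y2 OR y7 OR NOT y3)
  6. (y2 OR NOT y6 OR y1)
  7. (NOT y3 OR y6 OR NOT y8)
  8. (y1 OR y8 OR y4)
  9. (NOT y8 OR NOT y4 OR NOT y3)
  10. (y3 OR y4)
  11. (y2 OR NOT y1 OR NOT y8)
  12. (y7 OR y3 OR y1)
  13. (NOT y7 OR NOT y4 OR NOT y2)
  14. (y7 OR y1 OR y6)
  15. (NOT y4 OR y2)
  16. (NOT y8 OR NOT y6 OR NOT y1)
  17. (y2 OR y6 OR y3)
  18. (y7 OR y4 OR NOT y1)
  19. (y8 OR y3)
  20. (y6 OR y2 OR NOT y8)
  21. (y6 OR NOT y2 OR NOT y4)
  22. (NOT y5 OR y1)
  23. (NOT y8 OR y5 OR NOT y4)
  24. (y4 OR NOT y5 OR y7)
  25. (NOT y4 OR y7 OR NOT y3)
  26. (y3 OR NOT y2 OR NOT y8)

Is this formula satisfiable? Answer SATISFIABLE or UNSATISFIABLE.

Branch on y1: take y1 = False.
  then y5 is forced to False.
Set y2 = True and propagate.
Set y3 = True and propagate.
The remaining clauses are satisfied by y4 = False, y6 = True, y7 = True, y8 = True.
So y1 = 0  y2 = 1  y3 = 1  y4 = 0  y5 = 0  y6 = 1  y7 = 1  y8 = 1 is a satisfying assignment.

SATISFIABLE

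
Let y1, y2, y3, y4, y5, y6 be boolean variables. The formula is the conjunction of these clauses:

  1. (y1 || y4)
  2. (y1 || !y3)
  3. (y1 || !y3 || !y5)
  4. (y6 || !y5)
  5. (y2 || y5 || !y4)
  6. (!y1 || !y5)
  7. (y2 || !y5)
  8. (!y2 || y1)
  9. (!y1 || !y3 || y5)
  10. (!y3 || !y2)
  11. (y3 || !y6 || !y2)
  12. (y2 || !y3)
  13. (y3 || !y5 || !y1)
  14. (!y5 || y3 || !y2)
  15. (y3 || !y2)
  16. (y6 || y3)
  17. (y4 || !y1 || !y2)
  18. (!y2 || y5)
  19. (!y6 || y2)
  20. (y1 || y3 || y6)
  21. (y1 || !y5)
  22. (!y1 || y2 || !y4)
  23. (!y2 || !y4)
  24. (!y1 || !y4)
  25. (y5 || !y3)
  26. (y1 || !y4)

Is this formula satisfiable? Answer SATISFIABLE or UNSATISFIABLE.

UNSATISFIABLE

y1 = True:
  propagation gives y5=False, y3=False, y2=False, y4=False; an empty clause results — contradiction.
y1 = False:
  propagation gives y4=True; an empty clause results — contradiction.
Every branch closes, so no satisfying assignment exists.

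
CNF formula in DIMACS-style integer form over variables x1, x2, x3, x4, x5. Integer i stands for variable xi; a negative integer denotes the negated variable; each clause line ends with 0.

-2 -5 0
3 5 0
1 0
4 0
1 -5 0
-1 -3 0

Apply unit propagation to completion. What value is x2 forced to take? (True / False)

False

(x1) is a unit clause: x1 = True.
(x4) stands alone — x4 = True.
In (~x1 | ~x3), ~x1 is now false; ~x3 must hold, so x3 = False.
In (x3 | x5), x3 is now false; x5 must hold, so x5 = True.
From (~x2 | ~x5) and x5 = True: x2 = False.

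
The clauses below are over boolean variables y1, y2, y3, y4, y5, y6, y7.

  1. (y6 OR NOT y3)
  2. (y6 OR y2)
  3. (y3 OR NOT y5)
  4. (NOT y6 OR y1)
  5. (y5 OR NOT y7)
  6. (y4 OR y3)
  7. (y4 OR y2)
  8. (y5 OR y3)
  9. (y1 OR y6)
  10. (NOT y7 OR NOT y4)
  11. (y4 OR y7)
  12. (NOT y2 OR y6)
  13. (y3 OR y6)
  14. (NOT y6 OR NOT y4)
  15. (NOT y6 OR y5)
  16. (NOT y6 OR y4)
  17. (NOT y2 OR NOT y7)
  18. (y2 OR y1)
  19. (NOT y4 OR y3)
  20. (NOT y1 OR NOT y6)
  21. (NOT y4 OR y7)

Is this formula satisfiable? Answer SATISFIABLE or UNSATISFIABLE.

UNSATISFIABLE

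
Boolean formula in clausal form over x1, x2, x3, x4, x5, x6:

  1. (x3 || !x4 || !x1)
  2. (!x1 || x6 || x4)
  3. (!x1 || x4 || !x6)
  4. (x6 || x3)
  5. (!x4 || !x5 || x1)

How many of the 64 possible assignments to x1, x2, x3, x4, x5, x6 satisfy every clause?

Split on x1, then x4.
  x1=1, x4=1: forces x3=1; x2, x5, x6 free → 2^3 = 8.
  x1=1, x4=0: a clause becomes empty — 0.
  x1=0, x4=1: x2 free; 3 ways for (x3,x5,x6) × 2^1 = 6.
  x1=0, x4=0: x2, x5 free; 3 ways for (x3,x6) × 2^2 = 12.
Total: 8 + 0 + 6 + 12 = 26.

26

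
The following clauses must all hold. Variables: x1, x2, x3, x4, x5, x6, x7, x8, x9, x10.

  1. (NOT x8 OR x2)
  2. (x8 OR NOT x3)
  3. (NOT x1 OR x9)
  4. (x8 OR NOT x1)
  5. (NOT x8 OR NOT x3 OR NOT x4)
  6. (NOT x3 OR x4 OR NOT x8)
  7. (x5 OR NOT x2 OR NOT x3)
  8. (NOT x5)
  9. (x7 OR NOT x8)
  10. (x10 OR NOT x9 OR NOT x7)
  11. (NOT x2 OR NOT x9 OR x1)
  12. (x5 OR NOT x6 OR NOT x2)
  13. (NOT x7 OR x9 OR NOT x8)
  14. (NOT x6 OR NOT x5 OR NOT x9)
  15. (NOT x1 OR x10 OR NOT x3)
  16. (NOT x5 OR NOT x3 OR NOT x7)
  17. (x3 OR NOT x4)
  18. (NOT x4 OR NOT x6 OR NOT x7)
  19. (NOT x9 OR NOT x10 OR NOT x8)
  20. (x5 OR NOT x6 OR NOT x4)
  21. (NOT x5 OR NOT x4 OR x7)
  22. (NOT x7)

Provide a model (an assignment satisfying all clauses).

x1=False  x2=False  x3=False  x4=False  x5=False  x6=False  x7=False  x8=False  x9=False  x10=False

Check each clause:
  1. (NOT x8 OR x2) — NOT x8 is true.
  2. (NOT x3 OR x8) — NOT x3 is true.
  3. (NOT x1 OR x9) — NOT x1 is true.
  4. (x8 OR NOT x1) — NOT x1 is true.
  5. (NOT x4 OR NOT x8 OR NOT x3) — NOT x8 is true.
  6. (NOT x8 OR x4 OR NOT x3) — NOT x8 is true.
  7. (NOT x3 OR x5 OR NOT x2) — NOT x3 is true.
  8. (NOT x5) — NOT x5 is true.
  9. (NOT x8 OR x7) — NOT x8 is true.
  10. (NOT x9 OR NOT x7 OR x10) — NOT x7 is true.
  11. (x1 OR NOT x9 OR NOT x2) — NOT x2 is true.
  12. (x5 OR NOT x2 OR NOT x6) — NOT x6 is true.
  13. (NOT x8 OR NOT x7 OR x9) — NOT x8 is true.
  14. (NOT x6 OR NOT x5 OR NOT x9) — NOT x6 is true.
  15. (x10 OR NOT x1 OR NOT x3) — NOT x3 is true.
  16. (NOT x5 OR NOT x3 OR NOT x7) — NOT x7 is true.
  17. (NOT x4 OR x3) — NOT x4 is true.
  18. (NOT x7 OR NOT x6 OR NOT x4) — NOT x7 is true.
  19. (NOT x10 OR NOT x8 OR NOT x9) — NOT x8 is true.
  20. (x5 OR NOT x6 OR NOT x4) — NOT x6 is true.
  21. (NOT x5 OR NOT x4 OR x7) — NOT x5 is true.
  22. (NOT x7) — NOT x7 is true.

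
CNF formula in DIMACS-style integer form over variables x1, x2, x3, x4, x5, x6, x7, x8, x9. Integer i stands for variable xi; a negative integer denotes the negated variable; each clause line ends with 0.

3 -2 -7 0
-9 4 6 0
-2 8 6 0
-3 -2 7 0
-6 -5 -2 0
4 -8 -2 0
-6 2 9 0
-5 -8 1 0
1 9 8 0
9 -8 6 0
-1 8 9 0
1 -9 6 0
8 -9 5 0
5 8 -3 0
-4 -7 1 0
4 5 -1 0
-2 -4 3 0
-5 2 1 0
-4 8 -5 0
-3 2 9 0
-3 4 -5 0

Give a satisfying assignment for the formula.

Set x1 = True and propagate.
Branch on x2: take x2 = False.
Set x3 = True and propagate.
  then x9 is forced to True.
For the remaining variables, x4 = True, x5 = True, x6 = True, x7 = True, x8 = True works.
Check each clause:
  1. (~x2 \/ ~x7 \/ x3) — x3 is true.
  2. (x4 \/ x6 \/ ~x9) — x4 is true.
  3. (x6 \/ ~x2 \/ x8) — x8 is true.
  4. (x7 \/ ~x3 \/ ~x2) — ~x2 is true.
  5. (~x5 \/ ~x6 \/ ~x2) — ~x2 is true.
  6. (x4 \/ ~x2 \/ ~x8) — x4 is true.
  7. (~x6 \/ x9 \/ x2) — x9 is true.
  8. (x1 \/ ~x5 \/ ~x8) — x1 is true.
  9. (x8 \/ x1 \/ x9) — x8 is true.
  10. (x6 \/ ~x8 \/ x9) — x9 is true.
  11. (x8 \/ ~x1 \/ x9) — x8 is true.
  12. (x1 \/ ~x9 \/ x6) — x1 is true.
  13. (x8 \/ ~x9 \/ x5) — x8 is true.
  14. (x8 \/ x5 \/ ~x3) — x8 is true.
  15. (~x4 \/ ~x7 \/ x1) — x1 is true.
  16. (~x1 \/ x5 \/ x4) — x4 is true.
  17. (~x2 \/ x3 \/ ~x4) — x3 is true.
  18. (x1 \/ x2 \/ ~x5) — x1 is true.
  19. (x8 \/ ~x5 \/ ~x4) — x8 is true.
  20. (x2 \/ x9 \/ ~x3) — x9 is true.
  21. (x4 \/ ~x5 \/ ~x3) — x4 is true.

x1=True, x2=False, x3=True, x4=True, x5=True, x6=True, x7=True, x8=True, x9=True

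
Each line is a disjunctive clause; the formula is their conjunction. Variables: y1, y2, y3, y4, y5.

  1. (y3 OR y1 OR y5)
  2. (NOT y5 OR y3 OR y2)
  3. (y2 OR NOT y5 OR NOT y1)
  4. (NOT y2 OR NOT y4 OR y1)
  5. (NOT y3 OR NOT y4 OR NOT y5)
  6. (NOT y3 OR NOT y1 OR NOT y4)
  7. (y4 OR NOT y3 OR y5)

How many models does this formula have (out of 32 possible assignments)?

Split on y3, then y5.
  y3=T, y5=T: remaining (y1,y2,y4) ∈ {(F,F,F); (F,T,F); (T,T,F)} — 3.
  y3=T, y5=F: remaining (y1,y2,y4) ∈ {(F,F,T)} — 1.
  y3=F, y5=T: remaining (y1,y2,y4) ∈ {(F,T,F); (T,T,F); (T,T,T)} — 3.
  y3=F, y5=F: remaining (y1,y2,y4) ∈ {(T,F,F); (T,F,T); (T,T,F); (T,T,T)} — 4.
Total: 3 + 1 + 3 + 4 = 11.

11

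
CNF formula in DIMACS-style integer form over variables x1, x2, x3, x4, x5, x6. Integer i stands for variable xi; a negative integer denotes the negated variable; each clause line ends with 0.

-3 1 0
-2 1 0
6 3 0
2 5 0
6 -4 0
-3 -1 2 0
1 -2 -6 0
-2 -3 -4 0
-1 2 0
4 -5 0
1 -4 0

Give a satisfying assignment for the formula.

Set x1 = True and propagate.
  then x2 is forced to True.
The remaining clauses are satisfied by x3 = True, x4 = False, x5 = False, x6 = False.

x1=T, x2=T, x3=T, x4=F, x5=F, x6=F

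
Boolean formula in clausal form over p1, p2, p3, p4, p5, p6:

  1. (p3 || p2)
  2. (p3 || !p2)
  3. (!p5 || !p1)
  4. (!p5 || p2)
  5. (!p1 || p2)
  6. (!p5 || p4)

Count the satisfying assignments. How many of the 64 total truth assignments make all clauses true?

14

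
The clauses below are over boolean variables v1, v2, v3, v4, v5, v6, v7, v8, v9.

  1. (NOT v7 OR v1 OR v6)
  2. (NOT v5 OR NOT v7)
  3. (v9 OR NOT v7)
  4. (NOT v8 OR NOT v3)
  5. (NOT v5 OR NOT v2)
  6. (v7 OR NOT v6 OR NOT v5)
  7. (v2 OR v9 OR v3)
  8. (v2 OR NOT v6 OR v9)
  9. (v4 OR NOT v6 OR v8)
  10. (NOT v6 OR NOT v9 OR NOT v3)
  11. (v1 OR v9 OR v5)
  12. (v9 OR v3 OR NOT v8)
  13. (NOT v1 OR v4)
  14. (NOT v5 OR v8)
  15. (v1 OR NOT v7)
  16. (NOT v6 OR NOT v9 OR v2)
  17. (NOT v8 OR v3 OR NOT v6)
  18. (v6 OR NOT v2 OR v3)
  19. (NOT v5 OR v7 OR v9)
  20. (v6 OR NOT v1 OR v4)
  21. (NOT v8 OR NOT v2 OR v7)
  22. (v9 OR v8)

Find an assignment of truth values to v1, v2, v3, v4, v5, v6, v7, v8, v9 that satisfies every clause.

v1=False, v2=False, v3=False, v4=False, v5=False, v6=False, v7=False, v8=True, v9=True

Check each clause:
  1. (v1 OR NOT v7 OR v6) — NOT v7 is true.
  2. (NOT v5 OR NOT v7) — NOT v7 is true.
  3. (NOT v7 OR v9) — v9 is true.
  4. (NOT v3 OR NOT v8) — NOT v3 is true.
  5. (NOT v2 OR NOT v5) — NOT v5 is true.
  6. (NOT v5 OR v7 OR NOT v6) — NOT v6 is true.
  7. (v2 OR v9 OR v3) — v9 is true.
  8. (v9 OR NOT v6 OR v2) — v9 is true.
  9. (v8 OR v4 OR NOT v6) — v8 is true.
  10. (NOT v3 OR NOT v6 OR NOT v9) — NOT v6 is true.
  11. (v5 OR v1 OR v9) — v9 is true.
  12. (NOT v8 OR v9 OR v3) — v9 is true.
  13. (v4 OR NOT v1) — NOT v1 is true.
  14. (v8 OR NOT v5) — v8 is true.
  15. (NOT v7 OR v1) — NOT v7 is true.
  16. (NOT v6 OR v2 OR NOT v9) — NOT v6 is true.
  17. (NOT v6 OR NOT v8 OR v3) — NOT v6 is true.
  18. (v3 OR NOT v2 OR v6) — NOT v2 is true.
  19. (v7 OR NOT v5 OR v9) — v9 is true.
  20. (v6 OR NOT v1 OR v4) — NOT v1 is true.
  21. (NOT v2 OR v7 OR NOT v8) — NOT v2 is true.
  22. (v8 OR v9) — v8 is true.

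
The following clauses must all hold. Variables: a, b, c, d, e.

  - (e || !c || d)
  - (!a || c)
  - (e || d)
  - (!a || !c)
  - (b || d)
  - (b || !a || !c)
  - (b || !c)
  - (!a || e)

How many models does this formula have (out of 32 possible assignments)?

Case analysis on c and a:
  c=1, a=1: a clause becomes empty — 0.
  c=1, a=0: remaining (b,d,e) ∈ {(1,0,1); (1,1,0); (1,1,1)} — 3.
  c=0, a=1: a clause becomes empty — 0.
  c=0, a=0: 5 of the 8 assignments to (b,d,e) work.
Total: 0 + 3 + 0 + 5 = 8.

8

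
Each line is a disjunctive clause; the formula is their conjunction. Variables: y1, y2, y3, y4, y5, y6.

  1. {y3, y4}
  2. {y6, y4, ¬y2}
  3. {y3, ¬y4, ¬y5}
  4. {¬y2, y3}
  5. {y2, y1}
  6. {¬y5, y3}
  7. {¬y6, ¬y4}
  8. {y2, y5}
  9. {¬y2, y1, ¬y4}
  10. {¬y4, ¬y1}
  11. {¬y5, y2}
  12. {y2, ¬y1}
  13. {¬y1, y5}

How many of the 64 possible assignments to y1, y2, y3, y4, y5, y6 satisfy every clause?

The models are:
  y1=F y2=T y3=T y4=F y5=F y6=T
  y1=F y2=T y3=T y4=F y5=T y6=T
  y1=T y2=T y3=T y4=F y5=T y6=T
That's 3 in total.

3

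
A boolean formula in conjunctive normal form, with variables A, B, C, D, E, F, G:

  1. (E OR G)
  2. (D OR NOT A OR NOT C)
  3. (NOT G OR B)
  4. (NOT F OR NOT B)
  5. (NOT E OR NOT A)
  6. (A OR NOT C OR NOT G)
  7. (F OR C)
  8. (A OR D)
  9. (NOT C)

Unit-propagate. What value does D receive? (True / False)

Unit clause (NOT C) sets C = False.
From (F OR C) and C = False: F = True.
From (NOT B OR NOT F) and F = True: B = False.
(NOT G OR B) with B = False leaves only NOT G, so G = False.
(E OR G) with G = False leaves only E, so E = True.
(NOT A OR NOT E) with E = True leaves only NOT A, so A = False.
(A OR D) with A = False leaves only D, so D = True.

True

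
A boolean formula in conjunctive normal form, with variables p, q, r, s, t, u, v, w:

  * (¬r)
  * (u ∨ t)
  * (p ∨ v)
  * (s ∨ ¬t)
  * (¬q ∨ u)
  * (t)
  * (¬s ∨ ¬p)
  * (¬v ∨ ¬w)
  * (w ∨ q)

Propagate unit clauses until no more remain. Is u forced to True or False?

(¬r) is a unit clause: r = False.
(t) is a unit clause: t = True.
(¬t ∨ s) with t = True leaves only s, so s = True.
From (¬p ∨ ¬s) and s = True: p = False.
From (p ∨ v) and p = False: v = True.
In (¬v ∨ ¬w), ¬v is now false; ¬w must hold, so w = False.
(q ∨ w): since w = False, the clause reduces to (q). q = True.
In (u ∨ ¬q), ¬q is now false; u must hold, so u = True.

True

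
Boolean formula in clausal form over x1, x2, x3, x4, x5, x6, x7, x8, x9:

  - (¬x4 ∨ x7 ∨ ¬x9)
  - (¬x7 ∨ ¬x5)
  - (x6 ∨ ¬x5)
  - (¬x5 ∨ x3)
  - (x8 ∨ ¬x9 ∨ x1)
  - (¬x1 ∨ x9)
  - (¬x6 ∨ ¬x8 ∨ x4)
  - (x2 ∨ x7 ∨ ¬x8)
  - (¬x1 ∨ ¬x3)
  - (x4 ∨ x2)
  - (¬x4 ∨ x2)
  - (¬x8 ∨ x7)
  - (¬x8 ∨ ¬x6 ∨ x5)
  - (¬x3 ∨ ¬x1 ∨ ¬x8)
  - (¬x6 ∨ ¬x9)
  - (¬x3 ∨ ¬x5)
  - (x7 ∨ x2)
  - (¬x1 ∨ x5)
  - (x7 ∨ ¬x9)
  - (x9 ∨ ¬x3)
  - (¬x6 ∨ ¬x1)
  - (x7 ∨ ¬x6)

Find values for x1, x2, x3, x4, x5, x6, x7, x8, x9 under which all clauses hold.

Pure literal: x2 appears only positively; assign x2 = True.
Try x1 = False.
The remaining clauses are satisfied by x3 = False, x4 = False, x5 = False, x6 = False, x7 = False, x8 = False, x9 = False.
Every clause has at least one true literal under this assignment.

x1 = F, x2 = T, x3 = F, x4 = F, x5 = F, x6 = F, x7 = F, x8 = F, x9 = F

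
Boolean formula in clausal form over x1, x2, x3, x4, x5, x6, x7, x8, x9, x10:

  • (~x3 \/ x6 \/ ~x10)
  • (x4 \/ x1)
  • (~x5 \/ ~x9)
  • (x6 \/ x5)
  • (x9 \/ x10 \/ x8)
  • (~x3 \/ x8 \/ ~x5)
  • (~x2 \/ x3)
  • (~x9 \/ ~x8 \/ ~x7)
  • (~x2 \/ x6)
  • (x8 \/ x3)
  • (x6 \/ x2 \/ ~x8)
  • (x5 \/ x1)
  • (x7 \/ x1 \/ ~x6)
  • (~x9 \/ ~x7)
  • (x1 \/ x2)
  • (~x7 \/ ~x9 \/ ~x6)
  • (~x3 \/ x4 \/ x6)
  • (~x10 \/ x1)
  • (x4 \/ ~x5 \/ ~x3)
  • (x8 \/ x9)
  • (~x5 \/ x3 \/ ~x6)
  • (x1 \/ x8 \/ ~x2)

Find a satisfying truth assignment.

x1 occurs only positively in the remaining clauses — set x1 = True.
Pure literal: x4 appears only positively; assign x4 = True.
Branch on x2: take x2 = False.
Set x3 = True and propagate.
Branch on x5: take x5 = False.
  then x6 is forced to True.
For the remaining variables, x7 = False, x8 = True, x9 = False, x10 = True works.

x1 = T, x2 = F, x3 = T, x4 = T, x5 = F, x6 = T, x7 = F, x8 = T, x9 = F, x10 = T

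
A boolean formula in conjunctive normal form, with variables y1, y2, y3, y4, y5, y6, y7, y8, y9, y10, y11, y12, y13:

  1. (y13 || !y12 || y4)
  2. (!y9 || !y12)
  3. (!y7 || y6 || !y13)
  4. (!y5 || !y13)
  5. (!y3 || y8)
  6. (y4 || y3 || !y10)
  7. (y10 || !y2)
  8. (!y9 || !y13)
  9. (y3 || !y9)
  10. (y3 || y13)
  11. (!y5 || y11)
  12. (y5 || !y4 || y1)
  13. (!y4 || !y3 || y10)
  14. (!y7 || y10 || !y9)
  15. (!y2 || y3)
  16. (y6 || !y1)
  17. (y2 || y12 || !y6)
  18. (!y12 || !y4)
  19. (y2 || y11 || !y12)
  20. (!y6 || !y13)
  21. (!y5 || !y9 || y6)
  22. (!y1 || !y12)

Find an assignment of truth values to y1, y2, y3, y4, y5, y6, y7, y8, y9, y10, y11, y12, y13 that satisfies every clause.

y1 = False, y2 = True, y3 = True, y4 = False, y5 = False, y6 = False, y7 = True, y8 = True, y9 = False, y10 = True, y11 = False, y12 = False, y13 = False

Pure literal: y8 appears only positively; assign y8 = True.
Pure literal: y9 appears only negated; assign y9 = False.
Try y1 = False.
For the remaining variables, y2 = True, y3 = True, y4 = False, y5 = False, y6 = False, y7 = True, y10 = True, y11 = False, y12 = False, y13 = False works.
Every clause has at least one true literal under this assignment.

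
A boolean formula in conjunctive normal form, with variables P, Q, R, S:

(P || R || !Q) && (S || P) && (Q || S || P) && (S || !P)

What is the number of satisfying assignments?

Satisfying assignments:
  P=0 Q=0 R=0 S=1
  P=0 Q=0 R=1 S=1
  P=0 Q=1 R=1 S=1
  P=1 Q=0 R=0 S=1
  P=1 Q=0 R=1 S=1
  P=1 Q=1 R=0 S=1
  P=1 Q=1 R=1 S=1
Count: 7.

7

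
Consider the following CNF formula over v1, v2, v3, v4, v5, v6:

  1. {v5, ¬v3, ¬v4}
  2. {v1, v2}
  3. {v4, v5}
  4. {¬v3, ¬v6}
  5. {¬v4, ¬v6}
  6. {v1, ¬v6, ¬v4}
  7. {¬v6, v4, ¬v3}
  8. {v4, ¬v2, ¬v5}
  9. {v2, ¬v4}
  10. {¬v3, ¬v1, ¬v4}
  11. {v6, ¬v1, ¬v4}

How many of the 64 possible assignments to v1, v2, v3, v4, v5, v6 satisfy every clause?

The models are:
  v1=0 v2=1 v3=0 v4=1 v5=0 v6=0
  v1=0 v2=1 v3=0 v4=1 v5=1 v6=0
  v1=0 v2=1 v3=1 v4=1 v5=1 v6=0
  v1=1 v2=0 v3=0 v4=0 v5=1 v6=0
  v1=1 v2=0 v3=0 v4=0 v5=1 v6=1
  v1=1 v2=0 v3=1 v4=0 v5=1 v6=0
That's 6 in total.

6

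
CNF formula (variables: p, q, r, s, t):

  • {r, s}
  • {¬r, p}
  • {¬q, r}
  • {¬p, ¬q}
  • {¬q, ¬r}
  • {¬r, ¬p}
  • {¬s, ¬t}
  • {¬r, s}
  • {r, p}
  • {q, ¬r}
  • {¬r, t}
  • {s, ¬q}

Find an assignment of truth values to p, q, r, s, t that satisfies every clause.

p=True, q=False, r=False, s=True, t=False

Try p = True.
  then q is forced to False.
  then r is forced to False.
  then s is forced to True.
  then t is forced to False.
Every clause has at least one true literal under this assignment.
Check each clause:
  1. {s, r} — s is true.
  2. {p, ¬r} — p is true.
  3. {¬q, r} — ¬q is true.
  4. {¬p, ¬q} — ¬q is true.
  5. {¬q, ¬r} — ¬r is true.
  6. {¬p, ¬r} — ¬r is true.
  7. {¬s, ¬t} — ¬t is true.
  8. {¬r, s} — s is true.
  9. {r, p} — p is true.
  10. {¬r, q} — ¬r is true.
  11. {t, ¬r} — ¬r is true.
  12. {¬q, s} — s is true.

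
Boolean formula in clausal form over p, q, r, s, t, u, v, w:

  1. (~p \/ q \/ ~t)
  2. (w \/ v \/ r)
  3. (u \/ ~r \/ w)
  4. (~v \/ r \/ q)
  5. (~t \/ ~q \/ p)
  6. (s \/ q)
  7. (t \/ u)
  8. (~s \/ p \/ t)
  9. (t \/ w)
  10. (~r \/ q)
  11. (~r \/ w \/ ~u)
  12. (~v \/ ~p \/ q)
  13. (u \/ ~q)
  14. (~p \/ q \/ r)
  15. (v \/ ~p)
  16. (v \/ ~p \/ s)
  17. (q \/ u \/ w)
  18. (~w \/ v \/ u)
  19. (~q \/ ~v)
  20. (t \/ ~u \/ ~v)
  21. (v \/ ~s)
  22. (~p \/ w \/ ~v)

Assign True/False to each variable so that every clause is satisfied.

Branch on p: take p = False.
The remaining clauses are satisfied by q = True, r = True, s = False, t = False, u = True, v = False, w = True.

p = F, q = T, r = T, s = F, t = F, u = T, v = F, w = T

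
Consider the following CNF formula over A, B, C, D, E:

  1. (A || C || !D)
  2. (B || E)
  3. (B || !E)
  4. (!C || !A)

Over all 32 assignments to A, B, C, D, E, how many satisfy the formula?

10

Split on A, then B.
  A=1, B=1: remaining (C,D,E) ∈ {(0,0,0); (0,0,1); (0,1,0); (0,1,1)} — 4.
  A=1, B=0: a clause becomes empty — 0.
  A=0, B=1: E free; 3 ways for (C,D) × 2^1 = 6.
  A=0, B=0: a clause becomes empty — 0.
Total: 4 + 0 + 6 + 0 = 10.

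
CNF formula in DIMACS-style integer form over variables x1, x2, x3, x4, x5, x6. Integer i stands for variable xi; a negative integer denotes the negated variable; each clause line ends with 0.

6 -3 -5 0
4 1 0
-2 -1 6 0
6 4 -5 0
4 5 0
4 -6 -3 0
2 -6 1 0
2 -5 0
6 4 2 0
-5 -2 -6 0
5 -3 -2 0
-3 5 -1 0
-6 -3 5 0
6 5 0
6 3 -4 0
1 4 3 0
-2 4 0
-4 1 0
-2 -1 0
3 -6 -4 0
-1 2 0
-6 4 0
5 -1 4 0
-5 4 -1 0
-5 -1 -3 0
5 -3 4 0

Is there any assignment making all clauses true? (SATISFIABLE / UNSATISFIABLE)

UNSATISFIABLE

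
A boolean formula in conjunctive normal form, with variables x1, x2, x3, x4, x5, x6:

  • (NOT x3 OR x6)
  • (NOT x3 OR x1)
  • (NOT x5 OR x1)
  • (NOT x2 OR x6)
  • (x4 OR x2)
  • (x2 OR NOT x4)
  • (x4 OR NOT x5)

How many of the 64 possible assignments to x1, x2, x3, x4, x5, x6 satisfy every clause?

Split on x2, then x4.
  x2=T, x4=T: 5 of the 16 assignments to (x1,x3,x5,x6) work.
  x2=T, x4=F: remaining (x1,x3,x5,x6) ∈ {(F,F,F,T); (T,F,F,T); (T,T,F,T)} — 3.
  x2=F, x4=T: a clause becomes empty — 0.
  x2=F, x4=F: a clause becomes empty — 0.
Total: 5 + 3 + 0 + 0 = 8.

8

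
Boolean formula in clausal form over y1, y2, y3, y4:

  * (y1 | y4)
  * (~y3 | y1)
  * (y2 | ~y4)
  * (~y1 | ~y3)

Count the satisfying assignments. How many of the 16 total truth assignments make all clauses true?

4

Satisfying assignments:
  y1=F y2=T y3=F y4=T
  y1=T y2=F y3=F y4=F
  y1=T y2=T y3=F y4=F
  y1=T y2=T y3=F y4=T
Count: 4.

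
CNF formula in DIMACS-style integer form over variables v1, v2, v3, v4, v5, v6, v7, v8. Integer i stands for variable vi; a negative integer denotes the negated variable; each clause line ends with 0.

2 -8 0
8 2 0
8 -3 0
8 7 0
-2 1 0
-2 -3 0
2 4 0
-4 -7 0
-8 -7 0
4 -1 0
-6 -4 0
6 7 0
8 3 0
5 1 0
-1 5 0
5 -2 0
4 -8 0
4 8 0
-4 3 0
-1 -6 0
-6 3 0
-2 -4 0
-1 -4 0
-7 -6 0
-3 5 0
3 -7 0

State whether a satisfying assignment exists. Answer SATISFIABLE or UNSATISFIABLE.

UNSATISFIABLE

v4 = True:
  propagation gives v7=False, v8=True, v2=True; an empty clause results — contradiction.
v4 = False:
  propagation gives v2=True, v1=True; an empty clause results — contradiction.
Every branch closes, so no satisfying assignment exists.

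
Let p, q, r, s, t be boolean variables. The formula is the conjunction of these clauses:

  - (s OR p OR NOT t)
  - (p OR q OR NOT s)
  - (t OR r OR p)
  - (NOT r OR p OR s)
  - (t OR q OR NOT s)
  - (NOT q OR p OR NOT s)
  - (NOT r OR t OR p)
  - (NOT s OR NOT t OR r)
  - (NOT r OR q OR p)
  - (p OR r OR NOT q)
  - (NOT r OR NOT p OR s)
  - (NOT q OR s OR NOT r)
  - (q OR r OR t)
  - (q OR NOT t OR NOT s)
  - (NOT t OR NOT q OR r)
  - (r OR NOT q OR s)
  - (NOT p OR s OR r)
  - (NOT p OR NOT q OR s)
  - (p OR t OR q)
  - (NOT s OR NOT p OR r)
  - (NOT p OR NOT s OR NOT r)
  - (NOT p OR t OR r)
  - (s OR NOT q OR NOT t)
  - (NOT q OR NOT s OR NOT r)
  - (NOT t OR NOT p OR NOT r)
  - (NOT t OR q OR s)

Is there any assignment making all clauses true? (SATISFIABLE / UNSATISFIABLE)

UNSATISFIABLE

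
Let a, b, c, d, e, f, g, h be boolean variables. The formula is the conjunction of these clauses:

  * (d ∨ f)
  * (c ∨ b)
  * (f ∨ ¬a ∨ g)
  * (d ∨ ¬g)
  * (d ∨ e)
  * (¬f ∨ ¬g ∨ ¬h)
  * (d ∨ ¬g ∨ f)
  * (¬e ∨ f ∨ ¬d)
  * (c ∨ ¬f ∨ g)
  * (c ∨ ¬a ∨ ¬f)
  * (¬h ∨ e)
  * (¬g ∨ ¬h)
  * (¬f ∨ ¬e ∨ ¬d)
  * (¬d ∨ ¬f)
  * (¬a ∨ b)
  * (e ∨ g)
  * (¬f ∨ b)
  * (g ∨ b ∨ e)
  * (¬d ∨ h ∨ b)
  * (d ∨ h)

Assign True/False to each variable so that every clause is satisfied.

a = T, b = T, c = T, d = F, e = T, f = T, g = F, h = T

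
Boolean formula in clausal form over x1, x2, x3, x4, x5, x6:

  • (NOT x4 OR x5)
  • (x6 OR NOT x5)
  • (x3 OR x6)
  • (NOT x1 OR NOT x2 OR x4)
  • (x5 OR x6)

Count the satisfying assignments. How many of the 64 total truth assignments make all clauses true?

Case analysis on x5 and x6:
  x5=T, x6=T: x3 free; 7 ways for (x1,x2,x4) × 2^1 = 14.
  x5=T, x6=F: a clause becomes empty — 0.
  x5=F, x6=T: x3 free; 3 ways for (x1,x2,x4) × 2^1 = 6.
  x5=F, x6=F: a clause becomes empty — 0.
Total: 14 + 0 + 6 + 0 = 20.

20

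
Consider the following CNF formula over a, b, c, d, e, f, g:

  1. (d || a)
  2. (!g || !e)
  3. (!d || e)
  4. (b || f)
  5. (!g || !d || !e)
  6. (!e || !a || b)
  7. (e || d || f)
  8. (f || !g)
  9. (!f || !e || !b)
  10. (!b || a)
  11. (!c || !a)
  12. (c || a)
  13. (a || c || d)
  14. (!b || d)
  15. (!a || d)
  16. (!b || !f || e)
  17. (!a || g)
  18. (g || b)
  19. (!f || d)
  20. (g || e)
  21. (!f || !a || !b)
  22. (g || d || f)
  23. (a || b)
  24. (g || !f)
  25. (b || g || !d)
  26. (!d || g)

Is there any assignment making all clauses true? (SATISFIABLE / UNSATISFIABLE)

d = True:
  propagation gives e=True, g=False; an empty clause results — contradiction.
d = False:
  propagation gives a=True; an empty clause results — contradiction.
Every branch closes, so no satisfying assignment exists.

UNSATISFIABLE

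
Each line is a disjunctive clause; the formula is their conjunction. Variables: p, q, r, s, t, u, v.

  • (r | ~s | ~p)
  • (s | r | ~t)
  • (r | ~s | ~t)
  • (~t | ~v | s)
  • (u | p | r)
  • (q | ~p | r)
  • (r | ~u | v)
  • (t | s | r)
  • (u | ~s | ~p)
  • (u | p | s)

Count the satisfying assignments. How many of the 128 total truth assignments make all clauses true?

Case analysis on r and s:
  r=1, s=1: q, t, v free; 3 ways for (p,u) × 2^3 = 24.
  r=1, s=0: q free; 9 ways for (p,t,u,v) × 2^1 = 18.
  r=0, s=1: remaining (p,q,t,u,v) ∈ {(0,0,0,1,1); (0,1,0,1,1)} — 2.
  r=0, s=0: a clause becomes empty — 0.
Total: 24 + 18 + 2 + 0 = 44.

44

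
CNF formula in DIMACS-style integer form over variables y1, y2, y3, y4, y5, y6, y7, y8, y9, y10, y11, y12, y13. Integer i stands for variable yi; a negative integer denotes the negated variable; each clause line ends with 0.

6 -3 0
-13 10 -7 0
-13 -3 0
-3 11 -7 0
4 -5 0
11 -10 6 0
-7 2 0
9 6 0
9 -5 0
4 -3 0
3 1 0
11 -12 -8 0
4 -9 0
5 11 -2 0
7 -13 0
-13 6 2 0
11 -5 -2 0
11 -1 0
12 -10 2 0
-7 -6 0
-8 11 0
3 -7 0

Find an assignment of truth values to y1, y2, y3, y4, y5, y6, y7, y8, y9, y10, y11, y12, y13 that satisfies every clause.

Pure literal: y4 appears only positively; assign y4 = True.
Pure literal: y11 appears only positively; assign y11 = True.
Set y1 = True and propagate.
Try y2 = False.
  then y7 is forced to False.
  then y13 is forced to False.
Set y3 = True and propagate.
  then y6 is forced to True.
For the remaining variables, y5 = False, y8 = True, y9 = False, y10 = True, y12 = True works.

y1=T, y2=F, y3=T, y4=T, y5=F, y6=T, y7=F, y8=T, y9=F, y10=T, y11=T, y12=T, y13=F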